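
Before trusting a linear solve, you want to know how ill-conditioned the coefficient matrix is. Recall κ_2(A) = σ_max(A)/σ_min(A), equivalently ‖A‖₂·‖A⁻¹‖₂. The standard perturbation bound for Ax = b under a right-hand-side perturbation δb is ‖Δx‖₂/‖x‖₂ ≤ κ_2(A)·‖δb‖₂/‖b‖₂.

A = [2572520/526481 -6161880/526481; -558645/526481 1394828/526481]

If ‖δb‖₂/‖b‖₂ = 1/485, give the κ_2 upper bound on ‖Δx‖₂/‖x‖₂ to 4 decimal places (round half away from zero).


0.6619

form AᵀA = [4122512425/164891281 -9893380860/164891281; -9893380860/164891281 23744384464/164891281] with trace 27866896889/164891281 and determinant 45697600/164891281
eigenvalues of AᵀA: λ = (tr ± √(tr²−4·det))/2 = 169, 270400/164891281
κ = σ_max/σ_min = 13/(520/12841) = 321.0250
bound on ‖Δx‖/‖x‖: κ·ε = 321.0250·1/485 = 0.6619


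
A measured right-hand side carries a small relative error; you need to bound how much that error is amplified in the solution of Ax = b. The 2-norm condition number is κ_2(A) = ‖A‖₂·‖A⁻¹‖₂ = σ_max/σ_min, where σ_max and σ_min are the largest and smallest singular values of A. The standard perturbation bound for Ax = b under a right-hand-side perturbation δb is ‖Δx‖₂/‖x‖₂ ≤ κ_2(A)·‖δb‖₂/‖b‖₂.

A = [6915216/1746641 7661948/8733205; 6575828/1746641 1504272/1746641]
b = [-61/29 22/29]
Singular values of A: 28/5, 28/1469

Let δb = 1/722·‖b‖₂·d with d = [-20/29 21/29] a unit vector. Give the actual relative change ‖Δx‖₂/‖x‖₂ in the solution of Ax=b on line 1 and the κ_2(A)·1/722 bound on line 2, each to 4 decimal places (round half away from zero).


0.0015
0.4069

from the listed singular values, σ₁ = 28/5, σ_n = 28/1469
κ_2(A) = (28/5) / (28/1469) = 293.8000
worst-case relative error ≤ 293.8000 × 1/722 = 0.4069
solve Ax = b  →  x = [-23.2073 102.3301]
‖b‖₂ = 2.2361 and ‖x‖₂ = 104.9287
δb = ε·‖b‖·d = [-0.0021 0.0022]; solving A·Δx = δb gives ‖Δx‖ = 0.1625
relative error = 0.0015
realised/bound (from unrounded values) ≈ 0.0038


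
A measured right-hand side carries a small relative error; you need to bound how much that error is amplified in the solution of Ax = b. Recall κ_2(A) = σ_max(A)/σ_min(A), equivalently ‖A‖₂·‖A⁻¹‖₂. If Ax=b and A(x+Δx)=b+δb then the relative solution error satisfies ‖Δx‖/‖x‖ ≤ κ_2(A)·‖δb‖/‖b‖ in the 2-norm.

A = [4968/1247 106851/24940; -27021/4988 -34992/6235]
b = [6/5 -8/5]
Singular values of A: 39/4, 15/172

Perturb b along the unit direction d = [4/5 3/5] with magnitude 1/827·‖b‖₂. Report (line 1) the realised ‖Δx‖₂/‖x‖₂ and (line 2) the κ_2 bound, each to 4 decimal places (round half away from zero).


0.1352
0.1352

σ_max = 39/4, σ_min = 15/172
κ = σ_max/σ_min = (39/4)/(15/172) = 111.8000
κ_2(A)·‖δb‖/‖b‖ = 0.1352
solve Ax = b  →  x = [0.1415 0.1485]
2-norm of b is 2.0000; of x, 0.2051
δb = ε·‖b‖·d = [0.0019 0.0015]; solving A·Δx = δb gives ‖Δx‖ = 0.0277
dividing the unrounded norms, ‖Δx‖/‖x‖ = 0.1352
tightness: 0.1352 against a bound of 0.1352; the bound is attained (ratio 1)


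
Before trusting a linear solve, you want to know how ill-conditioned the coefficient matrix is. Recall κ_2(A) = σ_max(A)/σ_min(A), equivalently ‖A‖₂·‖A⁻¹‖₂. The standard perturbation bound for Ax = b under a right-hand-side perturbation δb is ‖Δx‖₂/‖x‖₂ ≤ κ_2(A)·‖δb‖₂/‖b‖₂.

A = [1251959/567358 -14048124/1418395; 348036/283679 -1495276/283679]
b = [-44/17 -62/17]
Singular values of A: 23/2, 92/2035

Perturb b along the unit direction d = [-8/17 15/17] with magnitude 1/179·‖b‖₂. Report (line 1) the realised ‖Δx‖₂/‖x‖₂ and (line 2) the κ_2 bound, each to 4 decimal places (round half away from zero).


0.0125
1.4211

largest singular value 23/2, smallest 92/2035
κ_2(A) = (23/2) / (92/2035) = 254.3750
worst-case relative error ≤ 254.3750 × 1/179 = 1.4211
solve Ax = b  →  x = [-43.2365 -9.3717]
‖b‖ = 4.4721, ‖x‖ = 44.2405
with δb = [-0.0118 0.0220], A·Δx = δb → ‖Δx‖ = 0.5526
relative error = 0.0125
so the bound overstates the realised error by a factor of ≈ 113.7635 (computed from the unrounded values)


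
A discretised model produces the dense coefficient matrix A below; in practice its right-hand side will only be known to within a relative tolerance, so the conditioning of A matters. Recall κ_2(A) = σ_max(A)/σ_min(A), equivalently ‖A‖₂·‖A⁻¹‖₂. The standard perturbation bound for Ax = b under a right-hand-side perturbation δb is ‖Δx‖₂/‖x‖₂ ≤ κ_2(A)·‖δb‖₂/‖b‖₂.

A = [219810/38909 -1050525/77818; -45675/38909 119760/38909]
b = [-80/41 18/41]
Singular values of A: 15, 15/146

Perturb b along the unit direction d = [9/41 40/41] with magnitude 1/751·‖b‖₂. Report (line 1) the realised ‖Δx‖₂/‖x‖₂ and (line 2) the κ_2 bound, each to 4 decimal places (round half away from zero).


0.1944
0.1944

σ_max = 15, σ_min = 15/146
condition number: 15 ÷ (15/146) = 146.0000
worst-case relative error ≤ 146.0000 × 1/751 = 0.1944
solve Ax = b  →  x = [-0.0513 0.1231]
‖b‖ = 2.0000, ‖x‖ = 0.1333
Δx = A⁻¹·δb where δb = 1/751·2.0000·d; ‖Δx‖ = 0.0259
realised ‖Δx‖/‖x‖ = 0.1944
so the bound is sharp here: realised error equals the bound


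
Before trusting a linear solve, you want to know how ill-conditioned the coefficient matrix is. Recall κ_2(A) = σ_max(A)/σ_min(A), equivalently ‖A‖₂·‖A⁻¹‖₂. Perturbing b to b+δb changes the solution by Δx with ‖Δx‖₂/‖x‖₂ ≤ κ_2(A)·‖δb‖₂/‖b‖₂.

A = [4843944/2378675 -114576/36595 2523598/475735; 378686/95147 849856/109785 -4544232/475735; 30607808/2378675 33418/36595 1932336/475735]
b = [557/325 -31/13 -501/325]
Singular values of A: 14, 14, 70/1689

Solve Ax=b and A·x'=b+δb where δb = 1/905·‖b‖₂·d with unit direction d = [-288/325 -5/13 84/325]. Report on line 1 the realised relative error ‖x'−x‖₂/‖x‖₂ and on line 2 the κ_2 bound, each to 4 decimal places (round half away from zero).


largest singular value 14, smallest 70/1689
κ = σ_max/σ_min = 14/(70/1689) = 337.8000
κ_2(A)·‖δb‖/‖b‖ = 0.3733
solve Ax = b  →  x = [5.4363 -19.4314 -13.2327]
2-norm of b is 3.3166; of x, 24.1296
re-solving with b+δb shifts x by Δx of norm 0.0884
relative error = 0.0037
realised/bound (from unrounded values) ≈ 0.0098

0.0037
0.3733


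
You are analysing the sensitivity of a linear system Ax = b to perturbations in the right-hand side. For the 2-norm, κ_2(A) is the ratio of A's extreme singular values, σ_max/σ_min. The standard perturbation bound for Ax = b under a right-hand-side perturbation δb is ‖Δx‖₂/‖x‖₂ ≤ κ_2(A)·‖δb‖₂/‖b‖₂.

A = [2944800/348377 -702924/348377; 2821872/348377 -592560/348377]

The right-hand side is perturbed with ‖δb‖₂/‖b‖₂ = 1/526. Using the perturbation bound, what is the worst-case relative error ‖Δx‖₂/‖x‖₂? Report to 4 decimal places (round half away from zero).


0.1393

AᵀA = [19779796224/144312169 -4449582720/144312169; -4449582720/144312169 1005029136/144312169]; tr = 12364560/85849, det = 331776/85849
char-poly roots: 144 and 2304/85849
σ_max=√144=12, σ_min=√(2304/85849)=(48/293) → κ = 73.2500
worst-case relative error ≤ 73.2500 × 1/526 = 0.1393


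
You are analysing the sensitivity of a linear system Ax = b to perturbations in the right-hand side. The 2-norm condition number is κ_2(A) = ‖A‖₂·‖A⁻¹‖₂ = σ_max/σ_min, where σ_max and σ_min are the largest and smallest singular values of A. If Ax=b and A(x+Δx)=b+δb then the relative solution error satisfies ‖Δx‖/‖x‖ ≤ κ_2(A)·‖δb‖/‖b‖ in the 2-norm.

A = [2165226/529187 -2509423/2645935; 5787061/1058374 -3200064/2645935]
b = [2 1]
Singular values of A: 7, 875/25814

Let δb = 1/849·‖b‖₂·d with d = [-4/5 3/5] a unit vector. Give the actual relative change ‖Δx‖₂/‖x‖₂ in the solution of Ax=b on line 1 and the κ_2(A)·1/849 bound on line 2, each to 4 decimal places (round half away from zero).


0.0026
0.2432

from the listed singular values, σ₁ = 7, σ_n = 875/25814
κ_2(A) = 7 / (875/25814) = 206.5120
κ_2(A)·‖δb‖/‖b‖ = 0.2432
solve Ax = b  →  x = [-6.1972 -28.8449]
‖b‖₂ = 2.2361 and ‖x‖₂ = 29.5031
Δx = A⁻¹·δb where δb = 1/849·2.2361·d; ‖Δx‖ = 0.0777
realised ‖Δx‖/‖x‖ = 0.0026
so the bound overstates the realised error by a factor of ≈ 92.3593 (computed from the unrounded values)


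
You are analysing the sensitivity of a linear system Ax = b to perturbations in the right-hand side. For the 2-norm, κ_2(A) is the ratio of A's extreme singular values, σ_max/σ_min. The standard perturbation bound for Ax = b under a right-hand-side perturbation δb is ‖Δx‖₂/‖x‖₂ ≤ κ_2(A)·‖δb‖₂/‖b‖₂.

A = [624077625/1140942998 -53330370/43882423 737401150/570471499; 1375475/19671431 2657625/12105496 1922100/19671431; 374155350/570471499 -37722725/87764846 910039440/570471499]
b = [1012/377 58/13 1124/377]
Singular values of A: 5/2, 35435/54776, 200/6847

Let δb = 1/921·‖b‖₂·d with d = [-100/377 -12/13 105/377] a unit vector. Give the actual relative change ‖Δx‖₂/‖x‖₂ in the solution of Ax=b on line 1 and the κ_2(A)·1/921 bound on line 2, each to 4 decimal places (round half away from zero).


largest singular value 5/2, smallest 200/6847
κ_2(A) = (5/2) / (200/6847) = 85.5875
perturbation bound = 85.5875·1/921 = 0.0929
solve Ax = b  →  x = [127.5087 1.9750 -50.0231]
‖b‖ = 6.0000, ‖x‖ = 136.9842
with δb = [-0.0017 -0.0060 0.0018], A·Δx = δb → ‖Δx‖ = 0.2230
realised ‖Δx‖/‖x‖ = 0.0016
tightness: 0.0016 against a bound of 0.0929 (unrounded ratio ≈ 0.0175)

0.0016
0.0929


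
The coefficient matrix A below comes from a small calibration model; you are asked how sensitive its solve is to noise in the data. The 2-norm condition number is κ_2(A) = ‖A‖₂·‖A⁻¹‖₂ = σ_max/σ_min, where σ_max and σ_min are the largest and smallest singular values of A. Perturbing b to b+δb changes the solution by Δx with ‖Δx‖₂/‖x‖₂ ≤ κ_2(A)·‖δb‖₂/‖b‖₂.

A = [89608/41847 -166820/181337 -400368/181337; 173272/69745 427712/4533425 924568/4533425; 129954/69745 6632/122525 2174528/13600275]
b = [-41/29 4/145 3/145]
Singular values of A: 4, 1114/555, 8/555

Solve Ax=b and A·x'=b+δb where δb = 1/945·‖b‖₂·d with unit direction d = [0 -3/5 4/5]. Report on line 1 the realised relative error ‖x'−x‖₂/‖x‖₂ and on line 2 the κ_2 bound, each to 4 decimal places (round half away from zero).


largest singular value 4, smallest 8/555
condition number: 4 ÷ (8/555) = 277.5000
κ_2(A)·‖δb‖/‖b‖ = 0.2937
solve Ax = b  →  x = [-0.0392 0.2139 0.5133]
2-norm of b is 1.4142; of x, 0.5574
δb = ε·‖b‖·d = [0.0000 -0.0009 0.0012]; solving A·Δx = δb gives ‖Δx‖ = 0.1038
dividing the unrounded norms, ‖Δx‖/‖x‖ = 0.1863
realised/bound (from unrounded values) ≈ 0.6343

0.1863
0.2937


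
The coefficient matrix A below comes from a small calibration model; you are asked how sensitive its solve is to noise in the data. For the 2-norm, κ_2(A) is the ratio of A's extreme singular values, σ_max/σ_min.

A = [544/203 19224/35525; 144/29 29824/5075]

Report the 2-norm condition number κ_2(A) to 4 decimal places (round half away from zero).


M = AᵀA = [1312000/41209 8835840/288463; 8835840/288463 70325824/2019241]. tr(M)=160064/2401, det(M)=409600/2401
solving λ² − 160064/2401·λ + 409600/2401 = 0 gives λ = 64, 6400/2401
κ_2(A) = √(λ_max/λ_min) = √(64 / (6400/2401)) = 4.9000

4.9000


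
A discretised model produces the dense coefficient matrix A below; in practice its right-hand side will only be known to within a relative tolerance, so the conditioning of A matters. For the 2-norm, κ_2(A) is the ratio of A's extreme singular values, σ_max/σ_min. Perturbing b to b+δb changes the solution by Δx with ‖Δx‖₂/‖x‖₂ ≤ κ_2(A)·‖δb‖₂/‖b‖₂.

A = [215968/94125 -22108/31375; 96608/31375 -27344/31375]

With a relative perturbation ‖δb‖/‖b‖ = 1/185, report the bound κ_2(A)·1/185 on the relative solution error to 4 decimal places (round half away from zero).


form AᵀA = [1045121024/70876125 -101596544/23625375; -101596544/23625375 9891664/7875125] with trace 9073168/567009 and determinant 16384/567009
eigenvalues of AᵀA: λ = (tr ± √(tr²−4·det))/2 = 16, 1024/567009
κ = σ_max/σ_min = 4/(32/753) = 94.1250
κ_2(A)·‖δb‖/‖b‖ = 0.5088

0.5088


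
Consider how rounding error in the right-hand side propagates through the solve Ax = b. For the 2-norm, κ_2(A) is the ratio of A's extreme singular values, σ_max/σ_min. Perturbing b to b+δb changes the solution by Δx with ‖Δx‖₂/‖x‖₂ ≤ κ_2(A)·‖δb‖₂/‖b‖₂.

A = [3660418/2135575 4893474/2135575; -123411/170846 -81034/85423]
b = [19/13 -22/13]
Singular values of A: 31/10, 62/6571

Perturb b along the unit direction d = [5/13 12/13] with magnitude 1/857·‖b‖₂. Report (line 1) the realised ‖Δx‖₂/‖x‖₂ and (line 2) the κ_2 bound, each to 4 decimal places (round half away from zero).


0.0026
0.3834

σ_max = 31/10, σ_min = 62/6571
condition number: (31/10) ÷ (62/6571) = 328.5500
worst-case relative error ≤ 328.5500 × 1/857 = 0.3834
solve Ax = b  →  x = [85.1742 -63.0742]
‖b‖₂ = 2.2361 and ‖x‖₂ = 105.9858
re-solving with b+δb shifts x by Δx of norm 0.2765
dividing the unrounded norms, ‖Δx‖/‖x‖ = 0.0026
realised/bound (from unrounded values) ≈ 0.0068


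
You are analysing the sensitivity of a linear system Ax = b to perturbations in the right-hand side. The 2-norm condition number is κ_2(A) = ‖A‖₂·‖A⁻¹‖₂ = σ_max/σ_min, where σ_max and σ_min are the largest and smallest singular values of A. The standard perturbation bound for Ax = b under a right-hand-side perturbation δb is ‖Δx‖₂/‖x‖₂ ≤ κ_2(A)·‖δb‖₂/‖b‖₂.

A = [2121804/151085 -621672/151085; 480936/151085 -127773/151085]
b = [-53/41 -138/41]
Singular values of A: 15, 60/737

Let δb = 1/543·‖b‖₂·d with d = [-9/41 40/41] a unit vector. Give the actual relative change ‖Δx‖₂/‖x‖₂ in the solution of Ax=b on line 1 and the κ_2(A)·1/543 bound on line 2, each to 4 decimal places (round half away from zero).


σ_max = 15, σ_min = 60/737
κ = σ_max/σ_min = 15/(60/737) = 184.2500
perturbation bound = 184.2500·1/543 = 0.3393
solve Ax = b  →  x = [-10.4460 -35.3387]
‖b‖₂ = 3.6056 and ‖x‖₂ = 36.8502
δb = ε·‖b‖·d = [-0.0015 0.0065]; solving A·Δx = δb gives ‖Δx‖ = 0.0816
realised ‖Δx‖/‖x‖ = 0.0022
realised/bound (from unrounded values) ≈ 0.0065

0.0022
0.3393


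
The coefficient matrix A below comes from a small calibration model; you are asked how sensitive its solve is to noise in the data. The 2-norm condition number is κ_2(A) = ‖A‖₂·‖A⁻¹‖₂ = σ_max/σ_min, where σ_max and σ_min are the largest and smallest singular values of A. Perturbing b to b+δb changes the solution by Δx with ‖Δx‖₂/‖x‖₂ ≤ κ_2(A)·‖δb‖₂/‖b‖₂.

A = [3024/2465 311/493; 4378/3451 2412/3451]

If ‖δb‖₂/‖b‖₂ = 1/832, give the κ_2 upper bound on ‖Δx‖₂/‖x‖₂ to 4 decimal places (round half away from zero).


0.0841

M = AᵀA = [1102564/354025 117576/70805; 117576/70805 12553/14161]. tr(M)=4901/1225, det(M)=4/1225
char-poly roots: 4 and 1/1225
σ_max=√4=2, σ_min=√(1/1225)=(1/35) → κ = 70.0000
bound on ‖Δx‖/‖x‖: κ·ε = 70.0000·1/832 = 0.0841


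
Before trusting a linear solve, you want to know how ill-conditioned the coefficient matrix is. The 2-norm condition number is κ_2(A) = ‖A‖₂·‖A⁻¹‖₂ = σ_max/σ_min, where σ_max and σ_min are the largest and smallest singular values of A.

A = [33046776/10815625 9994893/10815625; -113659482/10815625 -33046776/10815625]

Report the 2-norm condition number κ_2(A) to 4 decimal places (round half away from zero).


form AᵀA = [22416907604004/187164390625 6538205491272/187164390625; 6538205491272/187164390625 1907179664121/187164390625] with trace 38918539629/299463025 and determinant 42224004/299463025
λ_max, λ_min = (38918539629/299463025 ± √1514602148742181649241/89678103342150625)/2 = 3249/25, 12996/11978521
κ_2(A) = √(λ_max/λ_min) = √((3249/25) / (12996/11978521)) = 346.1000

346.1000


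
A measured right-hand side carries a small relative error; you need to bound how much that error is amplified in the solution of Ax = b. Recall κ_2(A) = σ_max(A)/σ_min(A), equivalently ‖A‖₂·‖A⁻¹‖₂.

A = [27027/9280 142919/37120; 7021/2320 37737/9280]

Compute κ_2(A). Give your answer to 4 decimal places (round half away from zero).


256.0000

AᵀA = [361277/20480 1926729/81920; 1926729/81920 10276133/327680]; tr = 3211313/65536, det = 2401/65536
eigenvalues of AᵀA: λ = (tr ± √(tr²−4·det))/2 = 49, 49/65536
κ_2(A) = √(λ_max/λ_min) = √(49 / (49/65536)) = 256.0000


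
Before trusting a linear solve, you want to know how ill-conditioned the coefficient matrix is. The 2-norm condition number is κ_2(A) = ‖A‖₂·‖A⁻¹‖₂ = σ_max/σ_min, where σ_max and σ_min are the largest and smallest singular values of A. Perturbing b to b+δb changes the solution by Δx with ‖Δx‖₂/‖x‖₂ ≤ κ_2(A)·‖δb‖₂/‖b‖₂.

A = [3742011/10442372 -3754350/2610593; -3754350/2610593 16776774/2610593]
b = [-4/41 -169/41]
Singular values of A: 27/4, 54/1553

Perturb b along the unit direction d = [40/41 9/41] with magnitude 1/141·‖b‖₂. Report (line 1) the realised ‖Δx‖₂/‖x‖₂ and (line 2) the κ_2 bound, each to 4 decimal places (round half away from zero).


largest singular value 27/4, smallest 54/1553
κ_2(A) = (27/4) / (54/1553) = 194.1250
κ_2(A)·‖δb‖/‖b‖ = 1.3768
solve Ax = b  →  x = [-27.9277 -6.8911]
‖b‖ = 4.1231, ‖x‖ = 28.7654
Δx = A⁻¹·δb where δb = 1/141·4.1231·d; ‖Δx‖ = 0.8410
relative error = 0.0292
realised/bound (from unrounded values) ≈ 0.0212

0.0292
1.3768


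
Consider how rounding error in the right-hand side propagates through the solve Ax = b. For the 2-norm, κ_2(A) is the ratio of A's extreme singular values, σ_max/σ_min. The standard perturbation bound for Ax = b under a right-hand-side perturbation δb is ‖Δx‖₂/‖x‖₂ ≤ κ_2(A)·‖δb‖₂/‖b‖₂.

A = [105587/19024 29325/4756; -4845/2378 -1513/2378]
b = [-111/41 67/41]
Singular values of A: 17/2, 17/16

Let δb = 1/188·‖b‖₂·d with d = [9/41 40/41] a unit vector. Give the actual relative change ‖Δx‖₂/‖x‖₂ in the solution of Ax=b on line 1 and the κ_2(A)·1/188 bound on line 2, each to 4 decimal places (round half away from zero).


0.0157
0.0426

from the listed singular values, σ₁ = 17/2, σ_n = 17/16
κ = σ_max/σ_min = (17/2)/(17/16) = 8.0000
worst-case relative error ≤ 8.0000 × 1/188 = 0.0426
solve Ax = b  →  x = [-0.9249 0.3935]
‖b‖ = 3.1623, ‖x‖ = 1.0052
re-solving with b+δb shifts x by Δx of norm 0.0158
relative error = 0.0157
realised/bound (from unrounded values) ≈ 0.3701


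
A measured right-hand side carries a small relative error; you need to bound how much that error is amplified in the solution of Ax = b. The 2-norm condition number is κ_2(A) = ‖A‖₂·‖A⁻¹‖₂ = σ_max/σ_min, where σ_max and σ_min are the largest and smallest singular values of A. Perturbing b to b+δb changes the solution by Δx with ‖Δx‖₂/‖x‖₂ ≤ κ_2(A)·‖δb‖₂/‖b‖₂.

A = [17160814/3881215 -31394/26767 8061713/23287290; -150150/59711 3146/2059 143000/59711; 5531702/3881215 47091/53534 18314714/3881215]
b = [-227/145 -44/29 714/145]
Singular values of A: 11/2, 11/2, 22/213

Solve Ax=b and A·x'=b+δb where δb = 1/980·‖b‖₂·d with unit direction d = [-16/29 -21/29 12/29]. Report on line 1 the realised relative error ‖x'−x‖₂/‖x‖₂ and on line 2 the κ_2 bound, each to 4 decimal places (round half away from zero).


0.0014
0.0543

largest singular value 11/2, smallest 22/213
κ = σ_max/σ_min = (11/2)/(22/213) = 53.2500
worst-case relative error ≤ 53.2500 × 1/980 = 0.0543
solve Ax = b  →  x = [-10.6530 -35.6084 10.8990]
2-norm of b is 5.3852; of x, 38.7328
with δb = [-0.0030 -0.0040 0.0023], A·Δx = δb → ‖Δx‖ = 0.0532
relative error = 0.0014
so the bound overstates the realised error by a factor of ≈ 39.5588 (computed from the unrounded values)


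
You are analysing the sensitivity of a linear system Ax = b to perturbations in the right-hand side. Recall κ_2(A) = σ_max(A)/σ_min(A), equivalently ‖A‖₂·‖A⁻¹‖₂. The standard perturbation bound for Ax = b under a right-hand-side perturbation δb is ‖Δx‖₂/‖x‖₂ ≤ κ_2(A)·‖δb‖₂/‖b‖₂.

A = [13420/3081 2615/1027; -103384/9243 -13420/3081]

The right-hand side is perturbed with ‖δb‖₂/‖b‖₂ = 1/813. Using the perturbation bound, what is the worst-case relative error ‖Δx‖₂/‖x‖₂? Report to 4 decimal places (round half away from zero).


M = AᵀA = [72835024/505521 10078420/168507; 10078420/168507 1429825/56169]. tr(M)=85703449/505521, det(M)=45697600/505521
solving λ² − 85703449/505521·λ + 45697600/505521 = 0 gives λ = 169, 270400/505521
so κ_2 = √(169 / (270400/505521)) = 17.7750
perturbation bound = 17.7750·1/813 = 0.0219

0.0219


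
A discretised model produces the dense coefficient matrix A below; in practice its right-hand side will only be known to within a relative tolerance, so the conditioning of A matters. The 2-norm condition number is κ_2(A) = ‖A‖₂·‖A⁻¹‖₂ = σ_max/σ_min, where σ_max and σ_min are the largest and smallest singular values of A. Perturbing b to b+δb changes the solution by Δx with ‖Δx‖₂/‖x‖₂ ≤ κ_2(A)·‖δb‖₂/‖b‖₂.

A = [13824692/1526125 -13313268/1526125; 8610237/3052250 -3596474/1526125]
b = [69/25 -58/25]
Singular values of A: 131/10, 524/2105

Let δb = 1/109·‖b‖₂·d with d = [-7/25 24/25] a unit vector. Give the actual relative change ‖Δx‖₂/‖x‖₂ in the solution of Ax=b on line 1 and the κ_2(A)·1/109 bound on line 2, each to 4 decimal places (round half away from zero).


0.0110
0.4828

largest singular value 131/10, smallest 524/2105
κ_2(A) = (131/10) / (524/2105) = 52.6250
bound on ‖Δx‖/‖x‖: κ·ε = 52.6250·1/109 = 0.4828
solve Ax = b  →  x = [-8.2008 -8.8323]
‖b‖₂ = 3.6056 and ‖x‖₂ = 12.0525
with δb = [-0.0093 0.0318], A·Δx = δb → ‖Δx‖ = 0.1329
relative error = 0.0110
realised/bound (from unrounded values) ≈ 0.0228


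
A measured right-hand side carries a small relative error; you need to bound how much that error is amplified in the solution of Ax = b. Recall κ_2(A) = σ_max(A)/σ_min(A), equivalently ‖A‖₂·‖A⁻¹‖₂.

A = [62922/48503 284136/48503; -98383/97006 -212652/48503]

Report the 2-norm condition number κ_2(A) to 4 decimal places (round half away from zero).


221.8125

M = AᵀA = [25515927025/9410164036 28339076250/2352541009; 28339076250/2352541009 125954139600/2352541009]. tr(M)=314891425/5597956, det(M)=90000/1399489
char-poly roots: 225/4 and 1600/1399489
κ = σ_max/σ_min = (15/2)/(40/1183) = 221.8125


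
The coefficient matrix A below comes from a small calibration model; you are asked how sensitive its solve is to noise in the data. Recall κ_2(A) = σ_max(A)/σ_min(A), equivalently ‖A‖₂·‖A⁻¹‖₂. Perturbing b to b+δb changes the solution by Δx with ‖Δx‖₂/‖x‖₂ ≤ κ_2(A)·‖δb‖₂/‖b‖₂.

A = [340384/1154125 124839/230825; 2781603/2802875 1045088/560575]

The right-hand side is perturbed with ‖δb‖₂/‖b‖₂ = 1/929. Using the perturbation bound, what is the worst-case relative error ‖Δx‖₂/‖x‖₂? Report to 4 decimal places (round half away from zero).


M = AᵀA = [660179765641/615918888025 247559216256/123183777605; 247559216256/123183777605 92835580321/24636755521]. tr(M)=10315118594/2131207225, det(M)=14641/85248289
eigenvalues of AᵀA: λ = (tr ± √(tr²−4·det))/2 = 121/25, 3025/85248289
σ_max=√(121/25)=(11/5), σ_min=√(3025/85248289)=(55/9233) → κ = 369.3200
bound on ‖Δx‖/‖x‖: κ·ε = 369.3200·1/929 = 0.3975

0.3975


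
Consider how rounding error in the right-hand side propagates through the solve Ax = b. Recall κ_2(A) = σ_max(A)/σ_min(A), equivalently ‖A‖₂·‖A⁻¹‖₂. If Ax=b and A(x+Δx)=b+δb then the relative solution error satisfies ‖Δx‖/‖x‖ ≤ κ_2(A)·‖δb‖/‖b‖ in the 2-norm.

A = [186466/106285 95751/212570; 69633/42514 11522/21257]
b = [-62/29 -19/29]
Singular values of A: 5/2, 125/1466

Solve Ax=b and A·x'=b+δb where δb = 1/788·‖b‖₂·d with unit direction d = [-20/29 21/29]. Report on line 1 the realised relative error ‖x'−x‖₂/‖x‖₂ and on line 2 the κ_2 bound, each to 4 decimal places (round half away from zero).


largest singular value 5/2, smallest 125/1466
κ = σ_max/σ_min = (5/2)/(125/1466) = 29.3200
κ_2(A)·‖δb‖/‖b‖ = 0.0372
solve Ax = b  →  x = [-4.0518 11.0349]
‖b‖ = 2.2361, ‖x‖ = 11.7553
re-solving with b+δb shifts x by Δx of norm 0.0333
realised ‖Δx‖/‖x‖ = 0.0028
tightness: 0.0028 against a bound of 0.0372 (unrounded ratio ≈ 0.0761)

0.0028
0.0372


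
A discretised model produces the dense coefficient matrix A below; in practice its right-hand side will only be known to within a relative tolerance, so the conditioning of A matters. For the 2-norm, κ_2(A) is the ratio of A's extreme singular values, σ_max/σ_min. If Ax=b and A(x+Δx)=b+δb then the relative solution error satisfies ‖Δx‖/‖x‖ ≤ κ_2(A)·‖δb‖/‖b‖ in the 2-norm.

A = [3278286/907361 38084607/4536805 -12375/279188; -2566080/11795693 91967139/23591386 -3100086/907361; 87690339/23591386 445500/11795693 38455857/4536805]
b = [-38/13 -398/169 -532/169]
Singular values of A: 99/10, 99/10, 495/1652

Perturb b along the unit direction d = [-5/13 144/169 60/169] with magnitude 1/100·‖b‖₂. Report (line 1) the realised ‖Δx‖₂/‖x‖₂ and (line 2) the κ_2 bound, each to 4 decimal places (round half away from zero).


from the listed singular values, σ₁ = 99/10, σ_n = 495/1652
κ_2(A) = (99/10) / (495/1652) = 33.0400
κ_2(A)·‖δb‖/‖b‖ = 0.3304
solve Ax = b  →  x = [5.4602 -2.7128 -2.7537]
‖b‖ = 4.8990, ‖x‖ = 6.6900
re-solving with b+δb shifts x by Δx of norm 0.1635
realised ‖Δx‖/‖x‖ = 0.0244
so the bound overstates the realised error by a factor of ≈ 13.5194 (computed from the unrounded values)

0.0244
0.3304


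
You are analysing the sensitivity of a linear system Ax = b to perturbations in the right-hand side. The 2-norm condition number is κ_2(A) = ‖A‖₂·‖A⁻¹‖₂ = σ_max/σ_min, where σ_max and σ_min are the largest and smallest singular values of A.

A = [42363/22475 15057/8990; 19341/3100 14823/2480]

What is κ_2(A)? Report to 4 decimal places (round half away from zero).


form AᵀA = [549296721/12931216 2092153455/51724864; 2092153455/51724864 7971811425/206899456] with trace 19929321/246016 and determinant 164025/246016
eigenvalues of AᵀA: λ = (tr ± √(tr²−4·det))/2 = 81, 2025/246016
κ_2(A) = √(λ_max/λ_min) = √(81 / (2025/246016)) = 99.2000

99.2000


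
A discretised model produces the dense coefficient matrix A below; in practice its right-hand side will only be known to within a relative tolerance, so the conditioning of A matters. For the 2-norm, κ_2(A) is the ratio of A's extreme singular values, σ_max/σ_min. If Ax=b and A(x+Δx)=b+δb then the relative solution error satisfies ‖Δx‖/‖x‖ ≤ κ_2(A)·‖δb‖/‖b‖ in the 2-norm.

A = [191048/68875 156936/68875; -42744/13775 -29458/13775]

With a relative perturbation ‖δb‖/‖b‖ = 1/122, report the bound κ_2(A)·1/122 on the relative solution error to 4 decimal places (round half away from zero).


form AᵀA = [97711744/5640625 73081008/5640625; 73081008/5640625 55081156/5640625] with trace 6111716/225625 and determinant 7311616/5640625
λ_max, λ_min = (6111716/225625 ± √37089123127056/50906640625)/2 = 676/25, 10816/225625
σ_max=√(676/25)=(26/5), σ_min=√(10816/225625)=(104/475) → κ = 23.7500
perturbation bound = 23.7500·1/122 = 0.1947

0.1947


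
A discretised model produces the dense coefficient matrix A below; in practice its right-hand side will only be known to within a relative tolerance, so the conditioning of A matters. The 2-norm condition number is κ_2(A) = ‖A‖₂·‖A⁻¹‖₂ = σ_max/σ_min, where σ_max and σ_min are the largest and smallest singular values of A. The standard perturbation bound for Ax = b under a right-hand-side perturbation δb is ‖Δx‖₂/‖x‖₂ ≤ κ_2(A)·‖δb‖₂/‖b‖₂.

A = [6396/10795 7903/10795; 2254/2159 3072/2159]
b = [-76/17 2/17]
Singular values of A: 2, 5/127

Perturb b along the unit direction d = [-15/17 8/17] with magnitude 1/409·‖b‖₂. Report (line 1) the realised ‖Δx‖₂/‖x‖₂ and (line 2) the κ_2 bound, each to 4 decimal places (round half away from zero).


largest singular value 2, smallest 5/127
κ_2(A) = 2 / (5/127) = 50.8000
worst-case relative error ≤ 50.8000 × 1/409 = 0.1242
solve Ax = b  →  x = [-81.8800 60.1600]
‖b‖ = 4.4721, ‖x‖ = 101.6049
δb = ε·‖b‖·d = [-0.0096 0.0051]; solving A·Δx = δb gives ‖Δx‖ = 0.2777
realised ‖Δx‖/‖x‖ = 0.0027
realised/bound (from unrounded values) ≈ 0.0220

0.0027
0.1242


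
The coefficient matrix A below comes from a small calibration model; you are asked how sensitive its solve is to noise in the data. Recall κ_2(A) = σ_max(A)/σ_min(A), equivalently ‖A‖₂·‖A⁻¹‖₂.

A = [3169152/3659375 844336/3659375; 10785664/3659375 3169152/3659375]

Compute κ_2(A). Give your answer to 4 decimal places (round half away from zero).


M = AᵀA = [202198515712/21425640625 58971580416/21425640625; 58971580416/21425640625 17210284288/21425640625]. tr(M)=70210816/6856205, det(M)=4194304/857025625
eigenvalues of AᵀA: λ = (tr ± √(tr²−4·det))/2 = 256/25, 16384/34281025
κ_2(A) = √(λ_max/λ_min) = √((256/25) / (16384/34281025)) = 146.3750

146.3750


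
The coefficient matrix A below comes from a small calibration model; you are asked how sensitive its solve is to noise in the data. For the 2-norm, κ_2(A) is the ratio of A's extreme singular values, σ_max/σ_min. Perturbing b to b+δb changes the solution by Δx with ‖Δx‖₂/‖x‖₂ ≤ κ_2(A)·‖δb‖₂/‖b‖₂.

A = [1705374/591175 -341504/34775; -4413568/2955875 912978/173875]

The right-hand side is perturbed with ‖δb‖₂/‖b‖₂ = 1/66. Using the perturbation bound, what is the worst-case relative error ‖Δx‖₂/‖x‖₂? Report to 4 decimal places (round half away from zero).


4.2152

M = AᵀA = [318986486116/30232515625 -1093487738112/30232515625; -1093487738112/30232515625 3749153378884/30232515625]. tr(M)=6509023784/48372025, det(M)=11316496/48372025
char-poly roots: 3364/25 and 3364/1934881
so κ_2 = √((3364/25) / (3364/1934881)) = 278.2000
worst-case relative error ≤ 278.2000 × 1/66 = 4.2152


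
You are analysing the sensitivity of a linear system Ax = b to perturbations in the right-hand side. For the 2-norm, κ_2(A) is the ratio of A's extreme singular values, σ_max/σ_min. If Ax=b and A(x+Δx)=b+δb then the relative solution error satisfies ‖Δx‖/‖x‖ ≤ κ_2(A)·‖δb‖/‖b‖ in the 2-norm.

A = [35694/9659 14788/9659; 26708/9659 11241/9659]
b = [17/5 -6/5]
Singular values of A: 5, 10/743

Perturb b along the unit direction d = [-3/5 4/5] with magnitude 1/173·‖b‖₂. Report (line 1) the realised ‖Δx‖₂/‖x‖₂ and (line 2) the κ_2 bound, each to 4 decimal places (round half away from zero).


0.0069
2.1474

largest singular value 5, smallest 10/743
condition number: 5 ÷ (10/743) = 371.5000
bound on ‖Δx‖/‖x‖: κ·ε = 371.5000·1/173 = 2.1474
solve Ax = b  →  x = [86.1000 -205.6000]
‖b‖₂ = 3.6056 and ‖x‖₂ = 222.9004
Δx = A⁻¹·δb where δb = 1/173·3.6056·d; ‖Δx‖ = 1.5485
dividing the unrounded norms, ‖Δx‖/‖x‖ = 0.0069
realised/bound (from unrounded values) ≈ 0.0032


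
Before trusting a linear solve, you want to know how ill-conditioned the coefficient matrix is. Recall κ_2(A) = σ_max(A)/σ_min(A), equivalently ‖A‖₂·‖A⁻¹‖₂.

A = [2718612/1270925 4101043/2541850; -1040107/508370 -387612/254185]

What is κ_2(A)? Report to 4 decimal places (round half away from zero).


350.6000

M = AᵀA = [67311497161/7682522500 12620745288/1920630625; 12620745288/1920630625 37863091489/7682522500]. tr(M)=2103491773/153650450, det(M)=1874161/1229203600
λ_max, λ_min = (2103491773/153650450 ± √1106133414059543076/5902115196300625)/2 = 1369/100, 1369/12292036
κ_2(A) = √(λ_max/λ_min) = √((1369/100) / (1369/12292036)) = 350.6000


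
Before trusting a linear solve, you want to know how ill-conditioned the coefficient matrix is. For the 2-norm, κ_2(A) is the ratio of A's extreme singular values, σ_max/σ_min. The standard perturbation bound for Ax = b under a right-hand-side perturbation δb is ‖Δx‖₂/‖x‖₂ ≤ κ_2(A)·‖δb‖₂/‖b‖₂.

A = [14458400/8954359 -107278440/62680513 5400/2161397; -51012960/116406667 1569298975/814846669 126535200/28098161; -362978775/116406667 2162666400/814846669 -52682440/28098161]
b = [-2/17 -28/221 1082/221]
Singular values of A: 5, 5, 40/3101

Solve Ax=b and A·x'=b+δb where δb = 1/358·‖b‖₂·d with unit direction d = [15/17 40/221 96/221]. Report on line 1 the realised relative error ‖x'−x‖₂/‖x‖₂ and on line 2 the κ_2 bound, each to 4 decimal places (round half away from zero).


from the listed singular values, σ₁ = 5, σ_n = 40/3101
condition number: 5 ÷ (40/3101) = 387.6250
κ_2(A)·‖δb‖/‖b‖ = 1.0828
solve Ax = b  →  x = [-110.1544 -103.8042 33.6451]
‖b‖ = 4.8990, ‖x‖ = 155.0526
re-solving with b+δb shifts x by Δx of norm 1.0609
relative error = 0.0068
so the bound overstates the realised error by a factor of ≈ 158.2499 (computed from the unrounded values)

0.0068
1.0828


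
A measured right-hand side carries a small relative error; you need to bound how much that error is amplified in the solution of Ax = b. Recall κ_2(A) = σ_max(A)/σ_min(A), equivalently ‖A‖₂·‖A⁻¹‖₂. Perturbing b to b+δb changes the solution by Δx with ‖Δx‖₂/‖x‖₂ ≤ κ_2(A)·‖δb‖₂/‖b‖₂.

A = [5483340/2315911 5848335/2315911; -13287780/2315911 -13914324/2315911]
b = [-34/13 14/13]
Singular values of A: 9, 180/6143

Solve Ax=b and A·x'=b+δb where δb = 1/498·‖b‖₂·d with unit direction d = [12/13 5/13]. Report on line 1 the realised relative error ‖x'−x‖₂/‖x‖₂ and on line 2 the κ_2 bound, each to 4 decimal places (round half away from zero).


0.0028
0.6168

σ_max = 9, σ_min = 180/6143
κ = σ_max/σ_min = 9/(180/6143) = 307.1500
κ_2(A)·‖δb‖/‖b‖ = 0.6168
solve Ax = b  →  x = [49.2732 -47.2337]
‖b‖ = 2.8284, ‖x‖ = 68.2559
re-solving with b+δb shifts x by Δx of norm 0.1938
relative error = 0.0028
tightness: 0.0028 against a bound of 0.6168 (unrounded ratio ≈ 0.0046)


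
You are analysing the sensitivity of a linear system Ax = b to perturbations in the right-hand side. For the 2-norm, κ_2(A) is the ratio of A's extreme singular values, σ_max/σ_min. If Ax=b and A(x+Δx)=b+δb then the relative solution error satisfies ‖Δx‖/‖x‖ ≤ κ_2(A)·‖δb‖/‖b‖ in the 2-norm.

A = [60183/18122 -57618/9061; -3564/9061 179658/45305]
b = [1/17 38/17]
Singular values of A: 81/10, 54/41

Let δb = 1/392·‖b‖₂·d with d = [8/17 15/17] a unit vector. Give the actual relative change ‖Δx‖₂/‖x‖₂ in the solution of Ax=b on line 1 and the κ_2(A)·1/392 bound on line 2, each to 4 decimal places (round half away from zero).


largest singular value 81/10, smallest 54/41
κ = σ_max/σ_min = (81/10)/(54/41) = 6.1500
bound on ‖Δx‖/‖x‖: κ·ε = 6.1500·1/392 = 0.0157
solve Ax = b  →  x = [1.3542 0.6980]
‖b‖₂ = 2.2361 and ‖x‖₂ = 1.5235
Δx = A⁻¹·δb where δb = 1/392·2.2361·d; ‖Δx‖ = 0.0043
relative error = 0.0028
tightness: 0.0028 against a bound of 0.0157 (unrounded ratio ≈ 0.1812)

0.0028
0.0157


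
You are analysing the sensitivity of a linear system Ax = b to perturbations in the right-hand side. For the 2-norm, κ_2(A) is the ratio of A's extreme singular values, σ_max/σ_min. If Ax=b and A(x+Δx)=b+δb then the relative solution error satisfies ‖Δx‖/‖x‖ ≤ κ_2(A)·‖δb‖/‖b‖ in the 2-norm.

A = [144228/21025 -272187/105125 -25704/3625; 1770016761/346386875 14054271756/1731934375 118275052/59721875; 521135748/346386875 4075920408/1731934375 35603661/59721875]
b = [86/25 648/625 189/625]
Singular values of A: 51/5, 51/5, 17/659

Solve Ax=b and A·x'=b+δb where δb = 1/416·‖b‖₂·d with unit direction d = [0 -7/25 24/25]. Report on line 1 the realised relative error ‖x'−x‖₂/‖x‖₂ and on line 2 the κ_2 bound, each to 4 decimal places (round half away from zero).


0.9505
0.9505

largest singular value 51/5, smallest 17/659
κ = σ_max/σ_min = (51/5)/(17/659) = 395.4000
κ_2(A)·‖δb‖/‖b‖ = 0.9505
solve Ax = b  →  x = [0.2821 0.0021 -0.2130]
2-norm of b is 3.6056; of x, 0.3535
re-solving with b+δb shifts x by Δx of norm 0.3360
relative error = 0.9505
so the bound is sharp here: realised error equals the bound


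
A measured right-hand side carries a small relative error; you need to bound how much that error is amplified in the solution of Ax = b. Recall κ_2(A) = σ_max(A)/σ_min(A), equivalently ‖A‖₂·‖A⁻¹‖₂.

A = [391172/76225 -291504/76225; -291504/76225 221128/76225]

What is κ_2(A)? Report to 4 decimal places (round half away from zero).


M = AᵀA = [9519604624/232410025 -7139515968/232410025; -7139515968/232410025 5354886976/232410025]. tr(M)=594979664/9296401, det(M)=640000/9296401
char-poly roots: 64 and 10000/9296401
κ_2(A) = √(λ_max/λ_min) = √(64 / (10000/9296401)) = 243.9200

243.9200


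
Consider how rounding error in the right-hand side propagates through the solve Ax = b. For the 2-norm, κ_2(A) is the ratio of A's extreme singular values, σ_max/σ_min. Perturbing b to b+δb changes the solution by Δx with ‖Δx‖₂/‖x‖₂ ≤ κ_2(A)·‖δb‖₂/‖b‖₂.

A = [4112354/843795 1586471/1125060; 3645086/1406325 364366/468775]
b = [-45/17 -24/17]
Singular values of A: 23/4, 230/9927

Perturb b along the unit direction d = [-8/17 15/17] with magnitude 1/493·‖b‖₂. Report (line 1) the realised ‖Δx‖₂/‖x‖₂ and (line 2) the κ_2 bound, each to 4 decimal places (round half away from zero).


0.5034
0.5034

σ_max = 23/4, σ_min = 230/9927
κ_2(A) = (23/4) / (230/9927) = 248.1750
worst-case relative error ≤ 248.1750 × 1/493 = 0.5034
solve Ax = b  →  x = [-0.5009 -0.1461]
‖b‖ = 3.0000, ‖x‖ = 0.5217
with δb = [-0.0029 0.0054], A·Δx = δb → ‖Δx‖ = 0.2626
dividing the unrounded norms, ‖Δx‖/‖x‖ = 0.5034
tightness: 0.5034 against a bound of 0.5034; the bound is attained (ratio 1)


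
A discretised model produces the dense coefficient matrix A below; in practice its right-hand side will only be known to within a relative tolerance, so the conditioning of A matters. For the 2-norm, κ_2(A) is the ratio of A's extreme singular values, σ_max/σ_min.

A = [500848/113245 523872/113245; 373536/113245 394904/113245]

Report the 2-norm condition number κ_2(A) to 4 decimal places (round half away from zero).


AᵀA = [538452224/17688869 565367040/17688869; 565367040/17688869 593642816/17688869]; tr = 39037760/609961, det = 16384/609961
char-poly roots: 64 and 256/609961
κ = σ_max/σ_min = 8/(16/781) = 390.5000

390.5000
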